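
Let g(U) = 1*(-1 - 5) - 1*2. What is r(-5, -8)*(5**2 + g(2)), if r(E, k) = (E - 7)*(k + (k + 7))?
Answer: 1836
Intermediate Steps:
r(E, k) = (-7 + E)*(7 + 2*k) (r(E, k) = (-7 + E)*(k + (7 + k)) = (-7 + E)*(7 + 2*k))
g(U) = -8 (g(U) = 1*(-6) - 2 = -6 - 2 = -8)
r(-5, -8)*(5**2 + g(2)) = (-49 - 14*(-8) + 7*(-5) + 2*(-5)*(-8))*(5**2 - 8) = (-49 + 112 - 35 + 80)*(25 - 8) = 108*17 = 1836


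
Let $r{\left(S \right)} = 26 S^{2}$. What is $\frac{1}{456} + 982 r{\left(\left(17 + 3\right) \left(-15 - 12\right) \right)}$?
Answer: $\frac{3394979827201}{456} \approx 7.4451 \cdot 10^{9}$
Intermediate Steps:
$\frac{1}{456} + 982 r{\left(\left(17 + 3\right) \left(-15 - 12\right) \right)} = \frac{1}{456} + 982 \cdot 26 \left(\left(17 + 3\right) \left(-15 - 12\right)\right)^{2} = \frac{1}{456} + 982 \cdot 26 \left(20 \left(-27\right)\right)^{2} = \frac{1}{456} + 982 \cdot 26 \left(-540\right)^{2} = \frac{1}{456} + 982 \cdot 26 \cdot 291600 = \frac{1}{456} + 982 \cdot 7581600 = \frac{1}{456} + 7445131200 = \frac{3394979827201}{456}$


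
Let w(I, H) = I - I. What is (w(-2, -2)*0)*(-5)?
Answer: 0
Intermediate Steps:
w(I, H) = 0
(w(-2, -2)*0)*(-5) = (0*0)*(-5) = 0*(-5) = 0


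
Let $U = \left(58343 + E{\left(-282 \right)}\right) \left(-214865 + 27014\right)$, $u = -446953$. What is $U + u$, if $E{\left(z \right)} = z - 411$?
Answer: $-10830057103$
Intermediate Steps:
$E{\left(z \right)} = -411 + z$
$U = -10829610150$ ($U = \left(58343 - 693\right) \left(-214865 + 27014\right) = \left(58343 - 693\right) \left(-187851\right) = 57650 \left(-187851\right) = -10829610150$)
$U + u = -10829610150 - 446953 = -10830057103$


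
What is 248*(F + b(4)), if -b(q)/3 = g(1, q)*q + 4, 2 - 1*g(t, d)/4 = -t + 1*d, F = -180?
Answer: -35712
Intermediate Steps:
g(t, d) = 8 - 4*d + 4*t (g(t, d) = 8 - 4*(-t + 1*d) = 8 - 4*(-t + d) = 8 - 4*(d - t) = 8 + (-4*d + 4*t) = 8 - 4*d + 4*t)
b(q) = -12 - 3*q*(12 - 4*q) (b(q) = -3*((8 - 4*q + 4*1)*q + 4) = -3*((8 - 4*q + 4)*q + 4) = -3*((12 - 4*q)*q + 4) = -3*(q*(12 - 4*q) + 4) = -3*(4 + q*(12 - 4*q)) = -12 - 3*q*(12 - 4*q))
248*(F + b(4)) = 248*(-180 + (-12 + 12*4*(-3 + 4))) = 248*(-180 + (-12 + 12*4*1)) = 248*(-180 + (-12 + 48)) = 248*(-180 + 36) = 248*(-144) = -35712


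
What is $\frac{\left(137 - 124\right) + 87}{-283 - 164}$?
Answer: $- \frac{100}{447} \approx -0.22371$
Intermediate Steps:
$\frac{\left(137 - 124\right) + 87}{-283 - 164} = \frac{\left(137 - 124\right) + 87}{-447} = \left(13 + 87\right) \left(- \frac{1}{447}\right) = 100 \left(- \frac{1}{447}\right) = - \frac{100}{447}$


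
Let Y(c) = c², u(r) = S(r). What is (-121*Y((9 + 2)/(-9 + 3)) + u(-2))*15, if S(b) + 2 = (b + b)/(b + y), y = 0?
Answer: -73205/12 ≈ -6100.4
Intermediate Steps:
S(b) = 0 (S(b) = -2 + (b + b)/(b + 0) = -2 + (2*b)/b = -2 + 2 = 0)
u(r) = 0
(-121*Y((9 + 2)/(-9 + 3)) + u(-2))*15 = (-121*(9 + 2)²/(-9 + 3)² + 0)*15 = (-121*(11/(-6))² + 0)*15 = (-121*(11*(-⅙))² + 0)*15 = (-121*(-11/6)² + 0)*15 = (-121*121/36 + 0)*15 = (-14641/36 + 0)*15 = -14641/36*15 = -73205/12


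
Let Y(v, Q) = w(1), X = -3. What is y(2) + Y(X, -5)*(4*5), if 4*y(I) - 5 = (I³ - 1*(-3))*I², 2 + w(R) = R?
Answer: -31/4 ≈ -7.7500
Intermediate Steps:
w(R) = -2 + R
Y(v, Q) = -1 (Y(v, Q) = -2 + 1 = -1)
y(I) = 5/4 + I²*(3 + I³)/4 (y(I) = 5/4 + ((I³ - 1*(-3))*I²)/4 = 5/4 + ((I³ + 3)*I²)/4 = 5/4 + ((3 + I³)*I²)/4 = 5/4 + (I²*(3 + I³))/4 = 5/4 + I²*(3 + I³)/4)
y(2) + Y(X, -5)*(4*5) = (5/4 + (¼)*2⁵ + (¾)*2²) - 4*5 = (5/4 + (¼)*32 + (¾)*4) - 1*20 = (5/4 + 8 + 3) - 20 = 49/4 - 20 = -31/4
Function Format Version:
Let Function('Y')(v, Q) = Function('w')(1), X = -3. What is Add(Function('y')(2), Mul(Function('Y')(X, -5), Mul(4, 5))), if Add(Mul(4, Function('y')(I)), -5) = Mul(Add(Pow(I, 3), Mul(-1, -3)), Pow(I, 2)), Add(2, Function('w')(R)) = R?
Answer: Rational(-31, 4) ≈ -7.7500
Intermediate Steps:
Function('w')(R) = Add(-2, R)
Function('Y')(v, Q) = -1 (Function('Y')(v, Q) = Add(-2, 1) = -1)
Function('y')(I) = Add(Rational(5, 4), Mul(Rational(1, 4), Pow(I, 2), Add(3, Pow(I, 3)))) (Function('y')(I) = Add(Rational(5, 4), Mul(Rational(1, 4), Mul(Add(Pow(I, 3), Mul(-1, -3)), Pow(I, 2)))) = Add(Rational(5, 4), Mul(Rational(1, 4), Mul(Add(Pow(I, 3), 3), Pow(I, 2)))) = Add(Rational(5, 4), Mul(Rational(1, 4), Mul(Add(3, Pow(I, 3)), Pow(I, 2)))) = Add(Rational(5, 4), Mul(Rational(1, 4), Mul(Pow(I, 2), Add(3, Pow(I, 3))))) = Add(Rational(5, 4), Mul(Rational(1, 4), Pow(I, 2), Add(3, Pow(I, 3)))))
Add(Function('y')(2), Mul(Function('Y')(X, -5), Mul(4, 5))) = Add(Add(Rational(5, 4), Mul(Rational(1, 4), Pow(2, 5)), Mul(Rational(3, 4), Pow(2, 2))), Mul(-1, Mul(4, 5))) = Add(Add(Rational(5, 4), Mul(Rational(1, 4), 32), Mul(Rational(3, 4), 4)), Mul(-1, 20)) = Add(Add(Rational(5, 4), 8, 3), -20) = Add(Rational(49, 4), -20) = Rational(-31, 4)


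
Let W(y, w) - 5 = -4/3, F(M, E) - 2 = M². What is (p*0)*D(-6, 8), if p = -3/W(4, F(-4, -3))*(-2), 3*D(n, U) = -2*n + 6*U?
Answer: 0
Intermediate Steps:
F(M, E) = 2 + M²
W(y, w) = 11/3 (W(y, w) = 5 - 4/3 = 11/3)
D(n, U) = 2*U - 2*n/3 (D(n, U) = (-2*n + 6*U)/3 = 2*U - 2*n/3)
p = 18/11 (p = -3/11/3*(-2) = -3*3/11*(-2) = -9/11*(-2) = 18/11 ≈ 1.6364)
(p*0)*D(-6, 8) = ((18/11)*0)*(2*8 - ⅔*(-6)) = 0*(16 + 4) = 0*20 = 0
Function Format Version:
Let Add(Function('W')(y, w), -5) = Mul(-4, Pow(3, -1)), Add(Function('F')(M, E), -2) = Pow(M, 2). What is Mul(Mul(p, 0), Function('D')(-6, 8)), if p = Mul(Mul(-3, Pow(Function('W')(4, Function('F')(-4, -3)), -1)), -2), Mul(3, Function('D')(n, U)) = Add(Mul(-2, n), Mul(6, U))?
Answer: 0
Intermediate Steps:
Function('F')(M, E) = Add(2, Pow(M, 2))
Function('W')(y, w) = Rational(11, 3) (Function('W')(y, w) = Add(5, Mul(-4, Pow(3, -1))) = Add(5, Mul(-4, Rational(1, 3))) = Add(5, Rational(-4, 3)) = Rational(11, 3))
Function('D')(n, U) = Add(Mul(2, U), Mul(Rational(-2, 3), n)) (Function('D')(n, U) = Mul(Rational(1, 3), Add(Mul(-2, n), Mul(6, U))) = Add(Mul(2, U), Mul(Rational(-2, 3), n)))
p = Rational(18, 11) (p = Mul(Mul(-3, Pow(Rational(11, 3), -1)), -2) = Mul(Mul(-3, Rational(3, 11)), -2) = Mul(Rational(-9, 11), -2) = Rational(18, 11) ≈ 1.6364)
Mul(Mul(p, 0), Function('D')(-6, 8)) = Mul(Mul(Rational(18, 11), 0), Add(Mul(2, 8), Mul(Rational(-2, 3), -6))) = Mul(0, Add(16, 4)) = Mul(0, 20) = 0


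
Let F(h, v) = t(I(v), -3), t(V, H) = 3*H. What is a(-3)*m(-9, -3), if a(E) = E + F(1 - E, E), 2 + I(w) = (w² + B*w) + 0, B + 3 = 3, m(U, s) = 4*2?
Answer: -96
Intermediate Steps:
m(U, s) = 8
B = 0 (B = -3 + 3 = 0)
I(w) = -2 + w² (I(w) = -2 + ((w² + 0*w) + 0) = -2 + ((w² + 0) + 0) = -2 + (w² + 0) = -2 + w²)
F(h, v) = -9 (F(h, v) = 3*(-3) = -9)
a(E) = -9 + E (a(E) = E - 9 = -9 + E)
a(-3)*m(-9, -3) = (-9 - 3)*8 = -12*8 = -96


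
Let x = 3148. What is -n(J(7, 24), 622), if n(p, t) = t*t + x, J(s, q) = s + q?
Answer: -390032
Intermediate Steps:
J(s, q) = q + s
n(p, t) = 3148 + t² (n(p, t) = t*t + 3148 = t² + 3148 = 3148 + t²)
-n(J(7, 24), 622) = -(3148 + 622²) = -(3148 + 386884) = -1*390032 = -390032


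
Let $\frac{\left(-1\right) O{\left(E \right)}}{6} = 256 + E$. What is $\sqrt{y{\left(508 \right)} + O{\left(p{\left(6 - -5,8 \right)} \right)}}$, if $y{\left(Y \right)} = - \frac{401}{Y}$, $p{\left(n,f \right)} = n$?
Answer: $\frac{i \sqrt{103405559}}{254} \approx 40.035 i$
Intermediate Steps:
$O{\left(E \right)} = -1536 - 6 E$ ($O{\left(E \right)} = - 6 \left(256 + E\right) = -1536 - 6 E$)
$\sqrt{y{\left(508 \right)} + O{\left(p{\left(6 - -5,8 \right)} \right)}} = \sqrt{- \frac{401}{508} - \left(1536 + 6 \left(6 - -5\right)\right)} = \sqrt{\left(-401\right) \frac{1}{508} - \left(1536 + 6 \left(6 + 5\right)\right)} = \sqrt{- \frac{401}{508} - 1602} = \sqrt{- \frac{814217}{508}} = \frac{i \sqrt{103405559}}{254}$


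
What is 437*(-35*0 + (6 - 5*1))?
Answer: 437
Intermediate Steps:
437*(-35*0 + (6 - 5*1)) = 437*(0 + (6 - 5)) = 437*(0 + 1) = 437*1 = 437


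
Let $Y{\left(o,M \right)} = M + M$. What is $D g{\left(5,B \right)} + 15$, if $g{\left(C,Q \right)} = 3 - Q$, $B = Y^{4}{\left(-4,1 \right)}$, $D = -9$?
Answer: $132$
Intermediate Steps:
$Y{\left(o,M \right)} = 2 M$
$B = 16$ ($B = \left(2 \cdot 1\right)^{4} = 2^{4} = 16$)
$D g{\left(5,B \right)} + 15 = - 9 \left(3 - 16\right) + 15 = \left(-9\right) \left(-13\right) + 15 = 117 + 15 = 132$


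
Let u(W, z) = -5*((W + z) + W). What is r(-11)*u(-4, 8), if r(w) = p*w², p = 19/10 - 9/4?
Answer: 0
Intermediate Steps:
p = -7/20 (p = 19*(⅒) - 9*¼ = 19/10 - 9/4 = -7/20 ≈ -0.35000)
u(W, z) = -10*W - 5*z (u(W, z) = -5*(z + 2*W) = -10*W - 5*z)
r(w) = -7*w²/20
r(-11)*u(-4, 8) = (-7/20*(-11)²)*(-10*(-4) - 5*8) = (-7/20*121)*(40 - 40) = -847/20*0 = 0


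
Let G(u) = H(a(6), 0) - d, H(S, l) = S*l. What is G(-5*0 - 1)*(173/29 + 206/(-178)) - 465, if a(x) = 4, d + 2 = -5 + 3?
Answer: -1150525/2581 ≈ -445.77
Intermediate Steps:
d = -4 (d = -2 + (-5 + 3) = -2 - 2 = -4)
G(u) = 4 (G(u) = 4*0 - 1*(-4) = 0 + 4 = 4)
G(-5*0 - 1)*(173/29 + 206/(-178)) - 465 = 4*(173/29 + 206/(-178)) - 465 = 4*(173*(1/29) + 206*(-1/178)) - 465 = 4*(173/29 - 103/89) - 465 = 4*(12410/2581) - 465 = 49640/2581 - 465 = -1150525/2581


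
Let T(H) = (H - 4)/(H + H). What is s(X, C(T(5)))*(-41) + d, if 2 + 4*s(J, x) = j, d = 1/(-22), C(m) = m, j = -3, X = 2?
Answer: 2253/44 ≈ 51.205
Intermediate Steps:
T(H) = (-4 + H)/(2*H) (T(H) = (-4 + H)/((2*H)) = (-4 + H)*(1/(2*H)) = (-4 + H)/(2*H))
d = -1/22 ≈ -0.045455
s(J, x) = -5/4 (s(J, x) = -½ + (¼)*(-3) = -½ - ¾ = -5/4)
s(X, C(T(5)))*(-41) + d = -5/4*(-41) - 1/22 = 205/4 - 1/22 = 2253/44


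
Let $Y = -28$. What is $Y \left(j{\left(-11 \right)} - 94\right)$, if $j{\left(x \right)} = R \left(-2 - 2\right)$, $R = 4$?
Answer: $3080$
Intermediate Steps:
$j{\left(x \right)} = -16$ ($j{\left(x \right)} = 4 \left(-2 - 2\right) = 4 \left(-4\right) = -16$)
$Y \left(j{\left(-11 \right)} - 94\right) = - 28 \left(-16 - 94\right) = \left(-28\right) \left(-110\right) = 3080$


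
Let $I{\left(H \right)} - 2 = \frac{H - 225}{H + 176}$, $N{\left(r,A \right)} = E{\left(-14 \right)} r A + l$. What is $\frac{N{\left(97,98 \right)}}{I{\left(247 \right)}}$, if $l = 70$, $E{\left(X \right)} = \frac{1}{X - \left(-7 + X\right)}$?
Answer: $\frac{21573}{31} \approx 695.9$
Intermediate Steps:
$E{\left(X \right)} = \frac{1}{7}$
$N{\left(r,A \right)} = 70 + \frac{A r}{7}$ ($N{\left(r,A \right)} = \frac{r}{7} A + 70 = \frac{A r}{7} + 70 = 70 + \frac{A r}{7}$)
$I{\left(H \right)} = 2 + \frac{-225 + H}{176 + H}$ ($I{\left(H \right)} = 2 + \frac{H - 225}{H + 176} = 2 + \frac{-225 + H}{176 + H}$)
$\frac{N{\left(97,98 \right)}}{I{\left(247 \right)}} = \frac{70 + \frac{1}{7} \cdot 98 \cdot 97}{\frac{1}{176 + 247} \left(127 + 3 \cdot 247\right)} = \frac{70 + 1358}{\frac{1}{423} \left(127 + 741\right)} = \frac{1428}{\frac{1}{423} \cdot 868} = \frac{1428}{\frac{868}{423}} = 1428 \cdot \frac{423}{868} = \frac{21573}{31}$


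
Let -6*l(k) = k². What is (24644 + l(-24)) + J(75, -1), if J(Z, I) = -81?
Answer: 24467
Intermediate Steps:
l(k) = -k²/6
(24644 + l(-24)) + J(75, -1) = (24644 - ⅙*(-24)²) - 81 = (24644 - ⅙*576) - 81 = (24644 - 96) - 81 = 24548 - 81 = 24467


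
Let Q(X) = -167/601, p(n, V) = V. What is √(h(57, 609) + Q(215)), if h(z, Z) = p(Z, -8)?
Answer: 5*I*√119599/601 ≈ 2.8771*I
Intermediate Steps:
Q(X) = -167/601 (Q(X) = -167*1/601 = -167/601)
h(z, Z) = -8
√(h(57, 609) + Q(215)) = √(-8 - 167/601) = √(-4975/601) = 5*I*√119599/601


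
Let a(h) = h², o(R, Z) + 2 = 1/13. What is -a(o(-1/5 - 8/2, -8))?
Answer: -625/169 ≈ -3.6982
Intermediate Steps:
o(R, Z) = -25/13 (o(R, Z) = -2 + 1/13 = -25/13)
-a(o(-1/5 - 8/2, -8)) = -(-25/13)² = -1*625/169 = -625/169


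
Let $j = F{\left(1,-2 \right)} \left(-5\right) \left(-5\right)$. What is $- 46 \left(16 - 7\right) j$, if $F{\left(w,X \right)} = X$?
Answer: $20700$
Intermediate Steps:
$j = -50$ ($j = \left(-2\right) \left(-5\right) \left(-5\right) = 10 \left(-5\right) = -50$)
$- 46 \left(16 - 7\right) j = - 46 \left(16 - 7\right) \left(-50\right) = \left(-46\right) 9 \left(-50\right) = \left(-414\right) \left(-50\right) = 20700$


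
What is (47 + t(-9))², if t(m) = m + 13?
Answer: 2601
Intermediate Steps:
t(m) = 13 + m
(47 + t(-9))² = (47 + (13 - 9))² = (47 + 4)² = 51² = 2601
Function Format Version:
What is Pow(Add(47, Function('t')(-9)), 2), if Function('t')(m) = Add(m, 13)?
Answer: 2601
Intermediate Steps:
Function('t')(m) = Add(13, m)
Pow(Add(47, Function('t')(-9)), 2) = Pow(Add(47, Add(13, -9)), 2) = Pow(Add(47, 4), 2) = Pow(51, 2) = 2601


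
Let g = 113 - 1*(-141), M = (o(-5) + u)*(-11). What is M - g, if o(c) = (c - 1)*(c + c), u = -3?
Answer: -881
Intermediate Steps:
o(c) = 2*c*(-1 + c) (o(c) = (-1 + c)*(2*c) = 2*c*(-1 + c))
M = -627 (M = (2*(-5)*(-1 - 5) - 3)*(-11) = (2*(-5)*(-6) - 3)*(-11) = (60 - 3)*(-11) = 57*(-11) = -627)
g = 254 (g = 113 + 141 = 254)
M - g = -627 - 1*254 = -627 - 254 = -881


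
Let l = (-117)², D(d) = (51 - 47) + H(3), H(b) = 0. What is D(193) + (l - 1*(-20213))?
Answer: 33906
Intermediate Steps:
D(d) = 4 (D(d) = (51 - 47) + 0 = 4 + 0 = 4)
l = 13689
D(193) + (l - 1*(-20213)) = 4 + (13689 - 1*(-20213)) = 4 + (13689 + 20213) = 4 + 33902 = 33906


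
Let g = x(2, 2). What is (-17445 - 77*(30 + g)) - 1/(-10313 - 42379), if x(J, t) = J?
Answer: -1049045027/52692 ≈ -19909.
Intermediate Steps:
g = 2
(-17445 - 77*(30 + g)) - 1/(-10313 - 42379) = (-17445 - 77*(30 + 2)) - 1/(-10313 - 42379) = (-17445 - 77*32) - 1/(-52692) = (-17445 - 1*2464) - 1*(-1/52692) = (-17445 - 2464) + 1/52692 = -19909 + 1/52692 = -1049045027/52692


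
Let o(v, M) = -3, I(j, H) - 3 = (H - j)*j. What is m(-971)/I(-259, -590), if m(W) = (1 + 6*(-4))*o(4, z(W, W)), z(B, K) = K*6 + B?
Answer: 69/85732 ≈ 0.00080483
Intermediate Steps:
z(B, K) = B + 6*K (z(B, K) = 6*K + B = B + 6*K)
I(j, H) = 3 + j*(H - j) (I(j, H) = 3 + (H - j)*j = 3 + j*(H - j))
m(W) = 69 (m(W) = (1 + 6*(-4))*(-3) = (1 - 24)*(-3) = -23*(-3) = 69)
m(-971)/I(-259, -590) = 69/(3 - 1*(-259)² - 590*(-259)) = 69/(3 - 1*67081 + 152810) = 69/(3 - 67081 + 152810) = 69/85732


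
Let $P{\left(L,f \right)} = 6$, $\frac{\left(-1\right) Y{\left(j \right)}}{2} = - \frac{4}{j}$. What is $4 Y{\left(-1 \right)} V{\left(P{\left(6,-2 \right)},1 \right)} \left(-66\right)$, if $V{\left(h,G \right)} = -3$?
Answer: $-6336$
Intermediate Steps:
$Y{\left(j \right)} = \frac{8}{j}$ ($Y{\left(j \right)} = - 2 \left(- \frac{4}{j}\right) = \frac{8}{j}$)
$4 Y{\left(-1 \right)} V{\left(P{\left(6,-2 \right)},1 \right)} \left(-66\right) = 4 \frac{8}{-1} \left(-3\right) \left(-66\right) = 4 \cdot 8 \left(-1\right) \left(-3\right) \left(-66\right) = 4 \left(-8\right) \left(-3\right) \left(-66\right) = \left(-32\right) \left(-3\right) \left(-66\right) = 96 \left(-66\right) = -6336$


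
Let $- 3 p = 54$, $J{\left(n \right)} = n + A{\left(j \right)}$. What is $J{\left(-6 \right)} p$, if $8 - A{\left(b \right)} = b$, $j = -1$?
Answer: $-54$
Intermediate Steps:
$A{\left(b \right)} = 8 - b$
$J{\left(n \right)} = 9 + n$ ($J{\left(n \right)} = n + \left(8 - -1\right) = n + \left(8 + 1\right) = n + 9 = 9 + n$)
$p = -18$ ($p = \left(- \frac{1}{3}\right) 54 = -18$)
$J{\left(-6 \right)} p = \left(9 - 6\right) \left(-18\right) = 3 \left(-18\right) = -54$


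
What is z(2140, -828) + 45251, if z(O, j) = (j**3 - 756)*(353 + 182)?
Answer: -303700359529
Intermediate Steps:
z(O, j) = -404460 + 535*j**3 (z(O, j) = (-756 + j**3)*535 = -404460 + 535*j**3)
z(2140, -828) + 45251 = (-404460 + 535*(-828)**3) + 45251 = (-404460 + 535*(-567663552)) + 45251 = (-404460 - 303700000320) + 45251 = -303700404780 + 45251 = -303700359529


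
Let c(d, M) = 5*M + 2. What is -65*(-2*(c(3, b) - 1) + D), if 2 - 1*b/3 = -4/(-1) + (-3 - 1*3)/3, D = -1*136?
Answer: 8970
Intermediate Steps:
D = -136
b = 0 (b = 6 - 3*(-4/(-1) + (-3 - 1*3)/3) = 6 - 3*(-4*(-1) + (-3 - 3)*(1/3)) = 6 - 3*(4 - 6*1/3) = 6 - 3*(4 - 2) = 6 - 3*2 = 6 - 6 = 0)
c(d, M) = 2 + 5*M
-65*(-2*(c(3, b) - 1) + D) = -65*(-2*((2 + 5*0) - 1) - 136) = -65*(-2*((2 + 0) - 1) - 136) = -65*(-2*(2 - 1) - 136) = -65*(-2*1 - 136) = -65*(-2 - 136) = -65*(-138) = 8970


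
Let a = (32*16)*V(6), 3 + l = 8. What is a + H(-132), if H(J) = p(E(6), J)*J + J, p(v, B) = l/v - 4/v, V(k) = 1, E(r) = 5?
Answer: 1768/5 ≈ 353.60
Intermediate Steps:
l = 5 (l = -3 + 8 = 5)
p(v, B) = 1/v (p(v, B) = 5/v - 4/v = 1/v)
H(J) = 6*J/5 (H(J) = J/5 + J = 6*J/5)
a = 512 (a = (32*16)*1 = 512*1 = 512)
a + H(-132) = 512 + (6/5)*(-132) = 512 - 792/5 = 1768/5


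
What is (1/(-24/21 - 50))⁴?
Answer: 2401/16426010896 ≈ 1.4617e-7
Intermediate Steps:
(1/(-24/21 - 50))⁴ = (1/(-24*1/21 - 50))⁴ = (1/(-8/7 - 50))⁴ = (1/(-358/7))⁴ = (-7/358)⁴ = 2401/16426010896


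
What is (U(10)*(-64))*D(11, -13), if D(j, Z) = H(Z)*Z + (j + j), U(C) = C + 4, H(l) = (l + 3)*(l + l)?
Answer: 3008768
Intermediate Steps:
H(l) = 2*l*(3 + l) (H(l) = (3 + l)*(2*l) = 2*l*(3 + l))
U(C) = 4 + C
D(j, Z) = 2*j + 2*Z**2*(3 + Z) (D(j, Z) = (2*Z*(3 + Z))*Z + (j + j) = 2*Z**2*(3 + Z) + 2*j = 2*j + 2*Z**2*(3 + Z))
(U(10)*(-64))*D(11, -13) = ((4 + 10)*(-64))*(2*11 + 2*(-13)**2*(3 - 13)) = (14*(-64))*(22 + 2*169*(-10)) = -896*(22 - 3380) = -896*(-3358) = 3008768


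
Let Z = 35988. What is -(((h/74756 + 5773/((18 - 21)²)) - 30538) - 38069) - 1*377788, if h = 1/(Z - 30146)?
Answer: -1217763614245913/3930520968 ≈ -3.0982e+5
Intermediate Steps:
h = 1/5842 (h = 1/(35988 - 30146) = 1/5842 ≈ 0.00017117)
-(((h/74756 + 5773/((18 - 21)²)) - 30538) - 38069) - 1*377788 = -((((1/5842)/74756 + 5773/((18 - 21)²)) - 30538) - 38069) - 1*377788 = -((((1/5842)*(1/74756) + 5773/((-3)²)) - 30538) - 38069) - 377788 = -(((1/436724552 + 5773/9) - 30538) - 38069) - 377788 = -((2521210838705/3930520968 - 30538) - 38069) - 377788 = -(-117509038482079/3930520968 - 38069) - 377788 = -1*(-267140041212871/3930520968) - 377788 = 267140041212871/3930520968 - 377788 = -1217763614245913/3930520968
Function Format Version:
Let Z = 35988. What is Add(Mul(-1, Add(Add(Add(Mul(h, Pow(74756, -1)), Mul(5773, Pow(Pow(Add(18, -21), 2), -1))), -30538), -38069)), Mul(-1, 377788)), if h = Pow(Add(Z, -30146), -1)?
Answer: Rational(-1217763614245913, 3930520968) ≈ -3.0982e+5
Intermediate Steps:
h = Rational(1, 5842) (h = Pow(Add(35988, -30146), -1) = Pow(5842, -1) = Rational(1, 5842) ≈ 0.00017117)
Add(Mul(-1, Add(Add(Add(Mul(h, Pow(74756, -1)), Mul(5773, Pow(Pow(Add(18, -21), 2), -1))), -30538), -38069)), Mul(-1, 377788)) = Add(Mul(-1, Add(Add(Add(Mul(Rational(1, 5842), Pow(74756, -1)), Mul(5773, Pow(Pow(Add(18, -21), 2), -1))), -30538), -38069)), Mul(-1, 377788)) = Add(Mul(-1, Add(Add(Add(Mul(Rational(1, 5842), Rational(1, 74756)), Mul(5773, Pow(Pow(-3, 2), -1))), -30538), -38069)), -377788) = Add(Mul(-1, Add(Add(Add(Rational(1, 436724552), Mul(5773, Pow(9, -1))), -30538), -38069)), -377788) = Add(Mul(-1, Add(Add(Add(Rational(1, 436724552), Mul(5773, Rational(1, 9))), -30538), -38069)), -377788) = Add(Mul(-1, Add(Add(Add(Rational(1, 436724552), Rational(5773, 9)), -30538), -38069)), -377788) = Add(Mul(-1, Add(Add(Rational(2521210838705, 3930520968), -30538), -38069)), -377788) = Add(Mul(-1, Add(Rational(-117509038482079, 3930520968), -38069)), -377788) = Add(Mul(-1, Rational(-267140041212871, 3930520968)), -377788) = Add(Rational(267140041212871, 3930520968), -377788) = Rational(-1217763614245913, 3930520968)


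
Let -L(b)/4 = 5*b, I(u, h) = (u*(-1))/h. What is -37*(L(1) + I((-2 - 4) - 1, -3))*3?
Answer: 2479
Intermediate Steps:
I(u, h) = -u/h (I(u, h) = (-u)/h = -u/h)
L(b) = -20*b
-37*(L(1) + I((-2 - 4) - 1, -3))*3 = -37*(-20*1 - 1*((-2 - 4) - 1)/(-3))*3 = -37*(-20 - 1*(-6 - 1)*(-1/3))*3 = -37*(-20 - 1*(-7)*(-1/3))*3 = -37*(-20 - 7/3)*3 = -37*(-67/3)*3 = -(-2479)*3/3 = -1*(-2479) = 2479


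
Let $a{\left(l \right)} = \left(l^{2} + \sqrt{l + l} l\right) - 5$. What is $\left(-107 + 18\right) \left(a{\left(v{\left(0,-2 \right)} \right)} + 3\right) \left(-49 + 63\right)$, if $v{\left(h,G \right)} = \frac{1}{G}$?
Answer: $\frac{4361}{2} + 623 i \approx 2180.5 + 623.0 i$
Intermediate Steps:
$a{\left(l \right)} = -5 + l^{2} + \sqrt{2} l^{\frac{3}{2}}$ ($a{\left(l \right)} = \left(l^{2} + \sqrt{2 l} l\right) - 5 = \left(l^{2} + \sqrt{2} \sqrt{l} l\right) - 5 = \left(l^{2} + \sqrt{2} l^{\frac{3}{2}}\right) - 5 = -5 + l^{2} + \sqrt{2} l^{\frac{3}{2}}$)
$\left(-107 + 18\right) \left(a{\left(v{\left(0,-2 \right)} \right)} + 3\right) \left(-49 + 63\right) = \left(-107 + 18\right) \left(\left(-5 + \left(\frac{1}{-2}\right)^{2} + \sqrt{2} \left(\frac{1}{-2}\right)^{\frac{3}{2}}\right) + 3\right) \left(-49 + 63\right) = - 89 \left(\left(-5 + \left(- \frac{1}{2}\right)^{2} + \sqrt{2} \left(- \frac{1}{2}\right)^{\frac{3}{2}}\right) + 3\right) 14 = - 89 \left(\left(-5 + \frac{1}{4} + \sqrt{2} \left(- \frac{i \sqrt{2}}{4}\right)\right) + 3\right) 14 = - 89 \left(\left(-5 + \frac{1}{4} - \frac{i}{2}\right) + 3\right) 14 = - 89 \left(\left(- \frac{19}{4} - \frac{i}{2}\right) + 3\right) 14 = - 89 \left(- \frac{7}{4} - \frac{i}{2}\right) 14 = - 89 \left(- \frac{49}{2} - 7 i\right) = \frac{4361}{2} + 623 i$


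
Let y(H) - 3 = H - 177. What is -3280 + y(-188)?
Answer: -3642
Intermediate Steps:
y(H) = -174 + H (y(H) = 3 + (H - 177) = 3 + (-177 + H) = -174 + H)
-3280 + y(-188) = -3280 + (-174 - 188) = -3280 - 362 = -3642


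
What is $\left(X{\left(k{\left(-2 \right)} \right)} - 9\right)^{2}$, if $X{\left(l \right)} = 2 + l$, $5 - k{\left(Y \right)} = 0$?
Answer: $4$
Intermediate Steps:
$k{\left(Y \right)} = 5$ ($k{\left(Y \right)} = 5 - 0 = 5 + 0 = 5$)
$\left(X{\left(k{\left(-2 \right)} \right)} - 9\right)^{2} = \left(\left(2 + 5\right) - 9\right)^{2} = \left(7 - 9\right)^{2} = \left(-2\right)^{2} = 4$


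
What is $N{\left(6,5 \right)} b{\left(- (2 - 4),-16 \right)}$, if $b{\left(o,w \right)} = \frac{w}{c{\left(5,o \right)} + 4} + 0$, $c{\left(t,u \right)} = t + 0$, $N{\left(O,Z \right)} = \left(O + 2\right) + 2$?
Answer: $- \frac{160}{9} \approx -17.778$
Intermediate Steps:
$N{\left(O,Z \right)} = 4 + O$ ($N{\left(O,Z \right)} = \left(2 + O\right) + 2 = 4 + O$)
$c{\left(t,u \right)} = t$
$b{\left(o,w \right)} = \frac{w}{9}$ ($b{\left(o,w \right)} = \frac{w}{5 + 4} + 0 = \frac{w}{9} + 0 = \frac{w}{9}$)
$N{\left(6,5 \right)} b{\left(- (2 - 4),-16 \right)} = \left(4 + 6\right) \frac{1}{9} \left(-16\right) = 10 \left(- \frac{16}{9}\right) = - \frac{160}{9}$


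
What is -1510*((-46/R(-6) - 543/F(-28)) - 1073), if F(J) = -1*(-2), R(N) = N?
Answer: 6055855/3 ≈ 2.0186e+6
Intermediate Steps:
F(J) = 2
-1510*((-46/R(-6) - 543/F(-28)) - 1073) = -1510*((-46/(-6) - 543/2) - 1073) = -1510*((-46*(-1/6) - 543*1/2) - 1073) = -1510*((23/3 - 543/2) - 1073) = -1510*(-1583/6 - 1073) = -1510*(-8021/6) = 6055855/3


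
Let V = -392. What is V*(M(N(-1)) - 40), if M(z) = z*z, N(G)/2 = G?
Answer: 14112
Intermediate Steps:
N(G) = 2*G
M(z) = z²
V*(M(N(-1)) - 40) = -392*((2*(-1))² - 40) = -392*((-2)² - 40) = -392*(4 - 40) = -392*(-36) = 14112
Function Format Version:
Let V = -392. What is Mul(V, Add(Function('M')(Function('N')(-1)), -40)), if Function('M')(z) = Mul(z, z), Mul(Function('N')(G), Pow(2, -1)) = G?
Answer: 14112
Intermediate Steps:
Function('N')(G) = Mul(2, G)
Function('M')(z) = Pow(z, 2)
Mul(V, Add(Function('M')(Function('N')(-1)), -40)) = Mul(-392, Add(Pow(Mul(2, -1), 2), -40)) = Mul(-392, Add(Pow(-2, 2), -40)) = Mul(-392, Add(4, -40)) = Mul(-392, -36) = 14112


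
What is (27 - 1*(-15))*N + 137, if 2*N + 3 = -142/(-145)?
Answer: 13712/145 ≈ 94.566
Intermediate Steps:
N = -293/290 (N = -3/2 + (-142/(-145))/2 = -3/2 + (-142*(-1/145))/2 = -3/2 + (1/2)*(142/145) = -3/2 + 71/145 = -293/290 ≈ -1.0103)
(27 - 1*(-15))*N + 137 = (27 - 1*(-15))*(-293/290) + 137 = (27 + 15)*(-293/290) + 137 = 42*(-293/290) + 137 = -6153/145 + 137 = 13712/145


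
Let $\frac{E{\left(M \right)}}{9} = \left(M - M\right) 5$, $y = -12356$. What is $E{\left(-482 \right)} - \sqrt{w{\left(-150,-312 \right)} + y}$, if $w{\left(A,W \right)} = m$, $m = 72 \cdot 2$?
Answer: $- 2 i \sqrt{3053} \approx - 110.51 i$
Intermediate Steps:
$m = 144$
$E{\left(M \right)} = 0$ ($E{\left(M \right)} = 9 \left(M - M\right) 5 = 9 \cdot 0 \cdot 5 = 9 \cdot 0 = 0$)
$w{\left(A,W \right)} = 144$
$E{\left(-482 \right)} - \sqrt{w{\left(-150,-312 \right)} + y} = 0 - \sqrt{144 - 12356} = 0 - \sqrt{-12212} = 0 - 2 i \sqrt{3053} = - 2 i \sqrt{3053}$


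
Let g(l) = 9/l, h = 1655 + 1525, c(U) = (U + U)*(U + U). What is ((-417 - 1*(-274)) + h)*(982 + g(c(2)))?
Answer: 47744677/16 ≈ 2.9840e+6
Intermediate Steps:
c(U) = 4*U² (c(U) = (2*U)*(2*U) = 4*U²)
h = 3180
((-417 - 1*(-274)) + h)*(982 + g(c(2))) = ((-417 - 1*(-274)) + 3180)*(982 + 9/((4*2²))) = ((-417 + 274) + 3180)*(982 + 9/((4*4))) = (-143 + 3180)*(982 + 9/16) = 3037*(982 + 9*(1/16)) = 3037*(982 + 9/16) = 3037*(15721/16) = 47744677/16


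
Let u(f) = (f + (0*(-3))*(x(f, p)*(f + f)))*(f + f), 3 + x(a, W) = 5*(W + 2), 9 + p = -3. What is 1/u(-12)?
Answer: 1/288 ≈ 0.0034722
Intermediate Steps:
p = -12 (p = -9 - 3 = -12)
x(a, W) = 7 + 5*W (x(a, W) = -3 + 5*(W + 2) = -3 + 5*(2 + W) = -3 + (10 + 5*W) = 7 + 5*W)
u(f) = 2*f² (u(f) = (f + (0*(-3))*((7 + 5*(-12))*(f + f)))*(f + f) = (f + 0*((7 - 60)*(2*f)))*(2*f) = (f + 0*(-106*f))*(2*f) = (f + 0)*(2*f) = f*(2*f) = 2*f²)
1/u(-12) = 1/(2*(-12)²) = 1/(2*144) = 1/288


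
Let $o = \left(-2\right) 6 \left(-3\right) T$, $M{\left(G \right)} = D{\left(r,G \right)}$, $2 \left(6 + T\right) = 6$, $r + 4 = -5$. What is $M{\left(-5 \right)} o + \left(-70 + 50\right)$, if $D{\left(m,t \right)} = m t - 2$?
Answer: $-4664$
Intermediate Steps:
$r = -9$ ($r = -4 - 5 = -9$)
$D{\left(m,t \right)} = -2 + m t$
$T = -3$ ($T = -6 + \frac{1}{2} \cdot 6 = -6 + 3 = -3$)
$M{\left(G \right)} = -2 - 9 G$
$o = -108$ ($o = \left(-2\right) 6 \left(-3\right) \left(-3\right) = \left(-12\right) \left(-3\right) \left(-3\right) = 36 \left(-3\right) = -108$)
$M{\left(-5 \right)} o + \left(-70 + 50\right) = \left(-2 - -45\right) \left(-108\right) + \left(-70 + 50\right) = \left(-2 + 45\right) \left(-108\right) - 20 = 43 \left(-108\right) - 20 = -4644 - 20 = -4664$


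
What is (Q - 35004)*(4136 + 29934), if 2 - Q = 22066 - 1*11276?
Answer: -1560133440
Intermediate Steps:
Q = -10788 (Q = 2 - (22066 - 1*11276) = 2 - (22066 - 11276) = 2 - 1*10790 = 2 - 10790 = -10788)
(Q - 35004)*(4136 + 29934) = (-10788 - 35004)*(4136 + 29934) = -45792*34070 = -1560133440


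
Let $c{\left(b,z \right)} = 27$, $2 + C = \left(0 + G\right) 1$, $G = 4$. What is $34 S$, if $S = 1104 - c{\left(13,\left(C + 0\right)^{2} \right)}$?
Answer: $36618$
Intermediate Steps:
$C = 2$ ($C = -2 + \left(0 + 4\right) 1 = -2 + 4 \cdot 1 = -2 + 4 = 2$)
$S = 1077$ ($S = 1104 - 27 = 1077$)
$34 S = 34 \cdot 1077 = 36618$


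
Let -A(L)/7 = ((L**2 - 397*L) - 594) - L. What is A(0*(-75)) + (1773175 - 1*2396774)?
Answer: -619441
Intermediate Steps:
A(L) = 4158 - 7*L**2 + 2786*L (A(L) = -7*(((L**2 - 397*L) - 594) - L) = -7*((-594 + L**2 - 397*L) - L) = -7*(-594 + L**2 - 398*L) = 4158 - 7*L**2 + 2786*L)
A(0*(-75)) + (1773175 - 1*2396774) = (4158 - 7*(0*(-75))**2 + 2786*(0*(-75))) + (1773175 - 1*2396774) = (4158 - 7*0**2 + 2786*0) + (1773175 - 2396774) = (4158 - 7*0 + 0) - 623599 = (4158 + 0 + 0) - 623599 = 4158 - 623599 = -619441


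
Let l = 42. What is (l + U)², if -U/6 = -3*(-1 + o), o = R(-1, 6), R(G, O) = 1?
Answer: 1764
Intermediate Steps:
o = 1
U = 0 (U = -(-18)*(-1 + 1) = -(-18)*0 = -6*0 = 0)
(l + U)² = (42 + 0)² = 42² = 1764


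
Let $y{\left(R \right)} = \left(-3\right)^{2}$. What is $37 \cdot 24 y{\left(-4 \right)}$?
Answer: $7992$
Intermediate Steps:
$y{\left(R \right)} = 9$
$37 \cdot 24 y{\left(-4 \right)} = 37 \cdot 24 \cdot 9 = 888 \cdot 9 = 7992$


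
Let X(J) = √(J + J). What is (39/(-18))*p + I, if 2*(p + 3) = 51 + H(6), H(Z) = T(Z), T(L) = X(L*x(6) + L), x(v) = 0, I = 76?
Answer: 109/4 - 13*√3/6 ≈ 23.497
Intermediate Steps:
X(J) = √2*√J (X(J) = √(2*J) = √2*√J)
T(L) = √2*√L (T(L) = √2*√(L*0 + L) = √2*√(0 + L) = √2*√L)
H(Z) = √2*√Z
p = 45/2 + √3 (p = -3 + (51 + √2*√6)/2 = -3 + (51 + 2*√3)/2 = -3 + (51/2 + √3) = 45/2 + √3 ≈ 24.232)
(39/(-18))*p + I = (39/(-18))*(45/2 + √3) + 76 = (39*(-1/18))*(45/2 + √3) + 76 = -13*(45/2 + √3)/6 + 76 = (-195/4 - 13*√3/6) + 76 = 109/4 - 13*√3/6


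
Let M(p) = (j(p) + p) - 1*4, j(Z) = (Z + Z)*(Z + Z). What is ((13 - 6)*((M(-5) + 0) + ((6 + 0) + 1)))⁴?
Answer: 221460595216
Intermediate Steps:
j(Z) = 4*Z² (j(Z) = (2*Z)*(2*Z) = 4*Z²)
M(p) = -4 + p + 4*p² (M(p) = (4*p² + p) - 1*4 = (p + 4*p²) - 4 = -4 + p + 4*p²)
((13 - 6)*((M(-5) + 0) + ((6 + 0) + 1)))⁴ = ((13 - 6)*(((-4 - 5 + 4*(-5)²) + 0) + ((6 + 0) + 1)))⁴ = (7*(((-4 - 5 + 4*25) + 0) + (6 + 1)))⁴ = (7*(((-4 - 5 + 100) + 0) + 7))⁴ = (7*((91 + 0) + 7))⁴ = (7*(91 + 7))⁴ = (7*98)⁴ = 686⁴ = 221460595216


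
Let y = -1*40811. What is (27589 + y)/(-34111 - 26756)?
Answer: 13222/60867 ≈ 0.21723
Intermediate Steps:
y = -40811
(27589 + y)/(-34111 - 26756) = (27589 - 40811)/(-34111 - 26756) = -13222/(-60867) = -13222*(-1/60867) = 13222/60867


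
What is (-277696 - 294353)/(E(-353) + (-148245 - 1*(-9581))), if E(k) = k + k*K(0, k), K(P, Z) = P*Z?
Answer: 190683/46339 ≈ 4.1150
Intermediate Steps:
E(k) = k (E(k) = k + k*(0*k) = k + k*0 = k + 0 = k)
(-277696 - 294353)/(E(-353) + (-148245 - 1*(-9581))) = (-277696 - 294353)/(-353 + (-148245 - 1*(-9581))) = -572049/(-353 + (-148245 + 9581)) = -572049/(-353 - 138664) = -572049/(-139017) = -572049*(-1/139017) = 190683/46339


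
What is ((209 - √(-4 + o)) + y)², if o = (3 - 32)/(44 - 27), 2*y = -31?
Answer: 2545685/68 - 387*I*√1649/17 ≈ 37437.0 - 924.43*I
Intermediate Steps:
y = -31/2 (y = (½)*(-31) = -31/2 ≈ -15.500)
o = -29/17 ≈ -1.7059
((209 - √(-4 + o)) + y)² = ((209 - √(-4 - 29/17)) - 31/2)² = ((209 - √(-97/17)) - 31/2)² = ((209 - I*√1649/17) - 31/2)² = (387/2 - I*√1649/17)²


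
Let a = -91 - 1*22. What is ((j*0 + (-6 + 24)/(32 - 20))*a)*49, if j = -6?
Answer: -16611/2 ≈ -8305.5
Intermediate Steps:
a = -113 (a = -91 - 22 = -113)
((j*0 + (-6 + 24)/(32 - 20))*a)*49 = ((-6*0 + (-6 + 24)/(32 - 20))*(-113))*49 = ((0 + 18/12)*(-113))*49 = ((0 + 18*(1/12))*(-113))*49 = ((0 + 3/2)*(-113))*49 = ((3/2)*(-113))*49 = -339/2*49 = -16611/2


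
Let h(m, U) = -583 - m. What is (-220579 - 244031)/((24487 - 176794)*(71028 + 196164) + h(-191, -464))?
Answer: 232305/20347606168 ≈ 1.1417e-5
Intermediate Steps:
(-220579 - 244031)/((24487 - 176794)*(71028 + 196164) + h(-191, -464)) = (-220579 - 244031)/((24487 - 176794)*(71028 + 196164) + (-583 - 1*(-191))) = -464610/(-152307*267192 + (-583 + 191)) = -464610/(-40695211944 - 392) = -464610/(-40695212336) = -464610*(-1/40695212336) = 232305/20347606168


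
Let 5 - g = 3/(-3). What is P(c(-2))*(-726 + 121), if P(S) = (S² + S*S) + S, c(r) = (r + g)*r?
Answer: -72600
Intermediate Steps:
g = 6 (g = 5 - 3/(-3) = 5 - 3*(-1)/3 = 5 - 1*(-1) = 5 + 1 = 6)
c(r) = r*(6 + r) (c(r) = (r + 6)*r = (6 + r)*r = r*(6 + r))
P(S) = S + 2*S² (P(S) = (S² + S²) + S = 2*S² + S = S + 2*S²)
P(c(-2))*(-726 + 121) = ((-2*(6 - 2))*(1 + 2*(-2*(6 - 2))))*(-726 + 121) = ((-2*4)*(1 + 2*(-2*4)))*(-605) = -8*(1 + 2*(-8))*(-605) = -8*(1 - 16)*(-605) = -8*(-15)*(-605) = 120*(-605) = -72600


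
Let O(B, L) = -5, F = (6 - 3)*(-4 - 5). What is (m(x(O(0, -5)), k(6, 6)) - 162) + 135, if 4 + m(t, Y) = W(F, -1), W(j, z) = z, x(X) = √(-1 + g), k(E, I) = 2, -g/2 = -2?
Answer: -32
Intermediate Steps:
g = 4 (g = -2*(-2) = 4)
F = -27 (F = 3*(-9) = -27)
x(X) = √3 (x(X) = √(-1 + 4) = √3)
m(t, Y) = -5 (m(t, Y) = -4 - 1 = -5)
(m(x(O(0, -5)), k(6, 6)) - 162) + 135 = (-5 - 162) + 135 = -167 + 135 = -32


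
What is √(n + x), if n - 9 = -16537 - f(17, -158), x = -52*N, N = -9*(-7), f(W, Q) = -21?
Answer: I*√19783 ≈ 140.65*I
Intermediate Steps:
N = 63
x = -3276 (x = -52*63 = -3276)
n = -16507 (n = 9 + (-16537 - 1*(-21)) = 9 + (-16537 + 21) = 9 - 16516 = -16507)
√(n + x) = √(-16507 - 3276) = √(-19783) = I*√19783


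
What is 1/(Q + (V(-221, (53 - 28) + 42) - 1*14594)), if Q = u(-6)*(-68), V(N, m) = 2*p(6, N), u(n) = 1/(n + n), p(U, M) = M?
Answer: -3/45091 ≈ -6.6532e-5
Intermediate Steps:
u(n) = 1/(2*n)
V(N, m) = 2*N
Q = 17/3 (Q = ((½)/(-6))*(-68) = ((½)*(-⅙))*(-68) = -1/12*(-68) = 17/3 ≈ 5.6667)
1/(Q + (V(-221, (53 - 28) + 42) - 1*14594)) = 1/(17/3 + (2*(-221) - 1*14594)) = 1/(17/3 + (-442 - 14594)) = 1/(17/3 - 15036) = 1/(-45091/3) = -3/45091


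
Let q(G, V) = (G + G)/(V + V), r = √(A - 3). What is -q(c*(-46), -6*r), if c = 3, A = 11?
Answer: -23*√2/4 ≈ -8.1317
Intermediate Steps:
r = 2*√2 (r = √(11 - 3) = √8 = 2*√2 ≈ 2.8284)
q(G, V) = G/V (q(G, V) = (2*G)/((2*V)) = (2*G)*(1/(2*V)) = G/V)
-q(c*(-46), -6*r) = -3*(-46)/((-12*√2)) = -(-138)/((-12*√2)) = -(-138)*(-√2/24) = -23*√2/4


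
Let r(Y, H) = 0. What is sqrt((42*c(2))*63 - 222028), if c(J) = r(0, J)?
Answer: 2*I*sqrt(55507) ≈ 471.2*I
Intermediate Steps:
c(J) = 0
sqrt((42*c(2))*63 - 222028) = sqrt((42*0)*63 - 222028) = sqrt(0*63 - 222028) = sqrt(0 - 222028) = sqrt(-222028) = 2*I*sqrt(55507)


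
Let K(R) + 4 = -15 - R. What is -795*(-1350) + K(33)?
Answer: 1073198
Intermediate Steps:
K(R) = -19 - R (K(R) = -4 + (-15 - R) = -19 - R)
-795*(-1350) + K(33) = -795*(-1350) + (-19 - 1*33) = 1073250 + (-19 - 33) = 1073250 - 52 = 1073198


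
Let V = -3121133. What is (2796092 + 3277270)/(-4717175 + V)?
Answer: -3036681/3919154 ≈ -0.77483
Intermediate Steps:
(2796092 + 3277270)/(-4717175 + V) = (2796092 + 3277270)/(-4717175 - 3121133) = 6073362/(-7838308) = 6073362*(-1/7838308) = -3036681/3919154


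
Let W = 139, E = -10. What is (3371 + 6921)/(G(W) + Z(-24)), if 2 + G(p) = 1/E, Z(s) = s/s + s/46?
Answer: -2367160/373 ≈ -6346.3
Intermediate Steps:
Z(s) = 1 + s/46 (Z(s) = 1 + s*(1/46) = 1 + s/46)
G(p) = -21/10 (G(p) = -2 + 1/(-10) = -2 - 1/10 = -21/10)
(3371 + 6921)/(G(W) + Z(-24)) = (3371 + 6921)/(-21/10 + (1 + (1/46)*(-24))) = 10292/(-21/10 + (1 - 12/23)) = 10292/(-21/10 + 11/23) = 10292/(-373/230) = 10292*(-230/373) = -2367160/373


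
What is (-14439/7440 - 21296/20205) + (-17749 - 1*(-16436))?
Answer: -13188477989/10021680 ≈ -1316.0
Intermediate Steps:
(-14439/7440 - 21296/20205) + (-17749 - 1*(-16436)) = (-14439*1/7440 - 21296*1/20205) + (-17749 + 16436) = (-4813/2480 - 21296/20205) - 1313 = -30012149/10021680 - 1313 = -13188477989/10021680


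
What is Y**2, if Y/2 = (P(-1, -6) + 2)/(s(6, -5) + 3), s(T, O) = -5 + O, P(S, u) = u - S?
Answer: 36/49 ≈ 0.73469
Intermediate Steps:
Y = 6/7 (Y = 2*(((-6 - 1*(-1)) + 2)/((-5 - 5) + 3)) = 2*(((-6 + 1) + 2)/(-10 + 3)) = 2*((-5 + 2)/(-7)) = 2*(-3*(-1/7)) = 2*(3/7) = 6/7 ≈ 0.85714)
Y**2 = (6/7)**2 = 36/49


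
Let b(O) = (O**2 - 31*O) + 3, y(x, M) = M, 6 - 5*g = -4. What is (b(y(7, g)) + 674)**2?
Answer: 383161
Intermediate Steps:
g = 2 (g = 6/5 - 1/5*(-4) = 6/5 + 4/5 = 2)
b(O) = 3 + O**2 - 31*O
(b(y(7, g)) + 674)**2 = ((3 + 2**2 - 31*2) + 674)**2 = ((3 + 4 - 62) + 674)**2 = (-55 + 674)**2 = 619**2 = 383161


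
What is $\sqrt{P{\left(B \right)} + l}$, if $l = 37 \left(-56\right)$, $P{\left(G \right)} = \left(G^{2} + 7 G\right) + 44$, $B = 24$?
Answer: $2 i \sqrt{321} \approx 35.833 i$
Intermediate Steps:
$P{\left(G \right)} = 44 + G^{2} + 7 G$
$l = -2072$
$\sqrt{P{\left(B \right)} + l} = \sqrt{\left(44 + 24^{2} + 7 \cdot 24\right) - 2072} = \sqrt{\left(44 + 576 + 168\right) - 2072} = \sqrt{788 - 2072} = \sqrt{-1284} = 2 i \sqrt{321}$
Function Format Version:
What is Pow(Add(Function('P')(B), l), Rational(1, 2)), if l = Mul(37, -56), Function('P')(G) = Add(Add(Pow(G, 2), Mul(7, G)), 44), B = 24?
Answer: Mul(2, I, Pow(321, Rational(1, 2))) ≈ Mul(35.833, I)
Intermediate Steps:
Function('P')(G) = Add(44, Pow(G, 2), Mul(7, G))
l = -2072
Pow(Add(Function('P')(B), l), Rational(1, 2)) = Pow(Add(Add(44, Pow(24, 2), Mul(7, 24)), -2072), Rational(1, 2)) = Pow(Add(Add(44, 576, 168), -2072), Rational(1, 2)) = Pow(Add(788, -2072), Rational(1, 2)) = Pow(-1284, Rational(1, 2)) = Mul(2, I, Pow(321, Rational(1, 2)))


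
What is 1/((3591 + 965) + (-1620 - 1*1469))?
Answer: 1/1467 ≈ 0.00068166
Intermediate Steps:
1/((3591 + 965) + (-1620 - 1*1469)) = 1/(4556 + (-1620 - 1469)) = 1/(4556 - 3089) = 1/1467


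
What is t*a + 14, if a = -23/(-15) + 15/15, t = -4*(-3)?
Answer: 222/5 ≈ 44.400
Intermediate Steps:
t = 12
a = 38/15 (a = -23*(-1/15) + 15*(1/15) = 23/15 + 1 = 38/15 ≈ 2.5333)
t*a + 14 = 12*(38/15) + 14 = 152/5 + 14 = 222/5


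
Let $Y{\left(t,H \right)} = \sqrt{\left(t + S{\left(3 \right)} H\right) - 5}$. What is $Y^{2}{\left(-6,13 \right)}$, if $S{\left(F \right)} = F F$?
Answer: $106$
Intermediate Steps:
$S{\left(F \right)} = F^{2}$
$Y{\left(t,H \right)} = \sqrt{-5 + t + 9 H}$ ($Y{\left(t,H \right)} = \sqrt{\left(t + 3^{2} H\right) - 5} = \sqrt{\left(t + 9 H\right) - 5} = \sqrt{-5 + t + 9 H}$)
$Y^{2}{\left(-6,13 \right)} = \left(\sqrt{-5 - 6 + 9 \cdot 13}\right)^{2} = \left(\sqrt{-5 - 6 + 117}\right)^{2} = \left(\sqrt{106}\right)^{2} = 106$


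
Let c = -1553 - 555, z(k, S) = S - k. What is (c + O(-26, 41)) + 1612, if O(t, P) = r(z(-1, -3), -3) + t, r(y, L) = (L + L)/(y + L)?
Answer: -2604/5 ≈ -520.80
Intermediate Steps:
r(y, L) = 2*L/(L + y) (r(y, L) = (2*L)/(L + y) = 2*L/(L + y))
O(t, P) = 6/5 + t (O(t, P) = 2*(-3)/(-3 + (-3 - 1*(-1))) + t = 2*(-3)/(-3 + (-3 + 1)) + t = 2*(-3)/(-3 - 2) + t = 2*(-3)/(-5) + t = 2*(-3)*(-⅕) + t = 6/5 + t)
c = -2108
(c + O(-26, 41)) + 1612 = (-2108 + (6/5 - 26)) + 1612 = (-2108 - 124/5) + 1612 = -10664/5 + 1612 = -2604/5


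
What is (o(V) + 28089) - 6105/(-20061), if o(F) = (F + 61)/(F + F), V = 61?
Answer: 187839865/6687 ≈ 28090.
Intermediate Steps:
o(F) = (61 + F)/(2*F) (o(F) = (61 + F)/((2*F)) = (61 + F)*(1/(2*F)) = (61 + F)/(2*F))
(o(V) + 28089) - 6105/(-20061) = ((½)*(61 + 61)/61 + 28089) - 6105/(-20061) = ((½)*(1/61)*122 + 28089) - 6105*(-1/20061) = (1 + 28089) + 2035/6687 = 28090 + 2035/6687 = 187839865/6687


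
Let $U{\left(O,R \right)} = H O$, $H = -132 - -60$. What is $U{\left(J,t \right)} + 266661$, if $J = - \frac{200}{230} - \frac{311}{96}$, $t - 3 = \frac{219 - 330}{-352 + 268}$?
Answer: $\frac{24560031}{92} \approx 2.6696 \cdot 10^{5}$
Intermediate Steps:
$H = -72$ ($H = -132 + 60 = -72$)
$t = \frac{121}{28}$ ($t = 3 + \frac{219 - 330}{-352 + 268} = 3 - \frac{111}{-84} = 3 - - \frac{37}{28} = 3 + \frac{37}{28} = \frac{121}{28} \approx 4.3214$)
$J = - \frac{9073}{2208}$ ($J = \left(-200\right) \frac{1}{230} - \frac{311}{96} = - \frac{20}{23} - \frac{311}{96} = - \frac{9073}{2208} \approx -4.1091$)
$U{\left(O,R \right)} = - 72 O$
$U{\left(J,t \right)} + 266661 = \left(-72\right) \left(- \frac{9073}{2208}\right) + 266661 = \frac{27219}{92} + 266661 = \frac{24560031}{92}$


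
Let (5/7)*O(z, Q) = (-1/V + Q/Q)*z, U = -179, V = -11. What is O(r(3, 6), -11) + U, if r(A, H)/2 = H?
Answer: -8837/55 ≈ -160.67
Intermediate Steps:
r(A, H) = 2*H
O(z, Q) = 84*z/55 (O(z, Q) = 7*((-1/(-11) + Q/Q)*z)/5 = 7*((-1*(-1/11) + 1)*z)/5 = 7*((1/11 + 1)*z)/5 = 7*(12*z/11)/5 = 84*z/55)
O(r(3, 6), -11) + U = 84*(2*6)/55 - 179 = (84/55)*12 - 179 = 1008/55 - 179 = -8837/55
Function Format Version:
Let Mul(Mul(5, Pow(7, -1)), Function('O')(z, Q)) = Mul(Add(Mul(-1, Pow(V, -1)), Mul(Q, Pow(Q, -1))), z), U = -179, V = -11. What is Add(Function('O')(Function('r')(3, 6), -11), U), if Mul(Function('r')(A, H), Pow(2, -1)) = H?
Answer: Rational(-8837, 55) ≈ -160.67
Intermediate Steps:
Function('r')(A, H) = Mul(2, H)
Function('O')(z, Q) = Mul(Rational(84, 55), z) (Function('O')(z, Q) = Mul(Rational(7, 5), Mul(Add(Mul(-1, Pow(-11, -1)), Mul(Q, Pow(Q, -1))), z)) = Mul(Rational(7, 5), Mul(Add(Mul(-1, Rational(-1, 11)), 1), z)) = Mul(Rational(7, 5), Mul(Add(Rational(1, 11), 1), z)) = Mul(Rational(7, 5), Mul(Rational(12, 11), z)) = Mul(Rational(84, 55), z))
Add(Function('O')(Function('r')(3, 6), -11), U) = Add(Mul(Rational(84, 55), Mul(2, 6)), -179) = Add(Mul(Rational(84, 55), 12), -179) = Add(Rational(1008, 55), -179) = Rational(-8837, 55)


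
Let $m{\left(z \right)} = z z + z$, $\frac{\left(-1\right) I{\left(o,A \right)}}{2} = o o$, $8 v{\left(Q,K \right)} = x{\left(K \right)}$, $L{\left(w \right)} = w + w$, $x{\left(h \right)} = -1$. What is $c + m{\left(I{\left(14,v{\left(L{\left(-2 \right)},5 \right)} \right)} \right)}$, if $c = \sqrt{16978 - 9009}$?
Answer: $153272 + \sqrt{7969} \approx 1.5336 \cdot 10^{5}$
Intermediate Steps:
$L{\left(w \right)} = 2 w$
$v{\left(Q,K \right)} = - \frac{1}{8}$ ($v{\left(Q,K \right)} = \frac{1}{8} \left(-1\right) = - \frac{1}{8}$)
$I{\left(o,A \right)} = - 2 o^{2}$ ($I{\left(o,A \right)} = - 2 o o = - 2 o^{2}$)
$c = \sqrt{7969} \approx 89.269$
$m{\left(z \right)} = z + z^{2}$ ($m{\left(z \right)} = z^{2} + z = z + z^{2}$)
$c + m{\left(I{\left(14,v{\left(L{\left(-2 \right)},5 \right)} \right)} \right)} = \sqrt{7969} + - 2 \cdot 14^{2} \left(1 - 2 \cdot 14^{2}\right) = \sqrt{7969} + \left(-2\right) 196 \left(1 - 392\right) = \sqrt{7969} - 392 \left(1 - 392\right) = \sqrt{7969} - -153272 = \sqrt{7969} + 153272 = 153272 + \sqrt{7969}$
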